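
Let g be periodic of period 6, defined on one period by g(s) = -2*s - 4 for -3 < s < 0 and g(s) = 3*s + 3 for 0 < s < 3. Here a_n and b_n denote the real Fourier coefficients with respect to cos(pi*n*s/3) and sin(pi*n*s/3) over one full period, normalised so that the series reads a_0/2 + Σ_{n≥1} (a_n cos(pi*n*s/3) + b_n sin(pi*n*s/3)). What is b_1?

17/pi

b_1 = 1/3 ∫_{-3}^{3} g(s) sin(pi*s/3) ds.
Split the integral at the breakpoints.
Integrating by parts (boundary term plus one more integral), an antiderivative of (-2*s - 4) sin(pi*s/3) is 6*s*cos(pi*s/3)/pi - 18*sin(pi*s/3)/pi**2 + 12*cos(pi*s/3)/pi; evaluating from -3 to 0: ∫_{-3}^{0} (-2*s - 4) sin(pi*s/3) ds = (12/pi) - (6/pi) = 6/pi.
Integrating by parts (boundary term plus one more integral), an antiderivative of (3*s + 3) sin(pi*s/3) is -9*s*cos(pi*s/3)/pi + 27*sin(pi*s/3)/pi**2 - 9*cos(pi*s/3)/pi; evaluating from 0 to 3: ∫_{0}^{3} (3*s + 3) sin(pi*s/3) ds = (36/pi) - (-9/pi) = 45/pi.
Summing the pieces and multiplying by (1/3) gives b_1 = 17/pi.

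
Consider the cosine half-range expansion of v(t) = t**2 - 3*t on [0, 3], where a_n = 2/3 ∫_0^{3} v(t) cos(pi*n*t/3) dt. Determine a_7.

a_7 = 2/3 ∫_0^{3} (t**2 - 3*t) cos(7*pi*t/3) dt.
Integrating by parts twice (tabular method), an antiderivative of (t**2 - 3*t) cos(7*pi*t/3) is 3*t**2*sin(7*pi*t/3)/(7*pi) - 9*t*sin(7*pi*t/3)/(7*pi) + 18*t*cos(7*pi*t/3)/(49*pi**2) - 54*sin(7*pi*t/3)/(343*pi**3) - 27*cos(7*pi*t/3)/(49*pi**2); evaluating from 0 to 3: ∫_{0}^{3} (t**2 - 3*t) cos(7*pi*t/3) dt = (-27/(49*pi**2)) - (-27/(49*pi**2)) = 0.
Hence a_7 = (2/3)·(0) = 0.

0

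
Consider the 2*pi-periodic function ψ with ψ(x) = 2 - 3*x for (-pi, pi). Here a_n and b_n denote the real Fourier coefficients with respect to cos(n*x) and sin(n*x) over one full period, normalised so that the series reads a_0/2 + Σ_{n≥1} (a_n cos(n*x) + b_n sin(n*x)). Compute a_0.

4

a_0 = 1/pi ∫_{-pi}^{pi} ψ(x) dx = 1/pi · (4*pi) = 4.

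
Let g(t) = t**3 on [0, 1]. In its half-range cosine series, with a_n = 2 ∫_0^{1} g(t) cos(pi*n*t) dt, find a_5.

a_5 = 2 ∫_0^{1} (t**3) cos(5*pi*t) dt.
Integrating by parts three times (tabular method), an antiderivative of (t**3) cos(5*pi*t) is t**3*sin(5*pi*t)/(5*pi) + 3*t**2*cos(5*pi*t)/(25*pi**2) - 6*t*sin(5*pi*t)/(125*pi**3) - 6*cos(5*pi*t)/(625*pi**4); evaluating from 0 to 1: ∫_{0}^{1} (t**3) cos(5*pi*t) dt = (3*(2 - 25*pi**2)/(625*pi**4)) - (-6/(625*pi**4)) = 3*(4 - 25*pi**2)/(625*pi**4).
Hence a_5 = 2·(3*(4 - 25*pi**2)/(625*pi**4)) = 6*(4 - 25*pi**2)/(625*pi**4).

6*(4 - 25*pi**2)/(625*pi**4)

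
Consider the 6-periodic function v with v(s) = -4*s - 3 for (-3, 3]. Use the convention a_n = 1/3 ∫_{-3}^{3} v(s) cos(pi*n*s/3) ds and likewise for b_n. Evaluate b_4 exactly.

b_4 = 1/3 ∫_{-3}^{3} v(s) sin(4*pi*s/3) ds.
Integrating by parts (boundary term plus one more integral), an antiderivative of (-4*s - 3) sin(4*pi*s/3) is 3*s*cos(4*pi*s/3)/pi - 9*sin(4*pi*s/3)/(4*pi**2) + 9*cos(4*pi*s/3)/(4*pi); evaluating from -3 to 3: ∫_{-3}^{3} (-4*s - 3) sin(4*pi*s/3) ds = (45/(4*pi)) - (-27/(4*pi)) = 18/pi.
Hence b_4 = (1/3)·(18/pi) = 6/pi.

6/pi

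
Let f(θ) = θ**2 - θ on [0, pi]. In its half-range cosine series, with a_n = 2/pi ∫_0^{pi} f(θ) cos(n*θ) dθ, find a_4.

a_4 = 2/pi ∫_0^{pi} (θ**2 - θ) cos(4*θ) dθ.
Integrating by parts twice (tabular method), an antiderivative of (θ**2 - θ) cos(4*θ) is θ**2*sin(4*θ)/4 - θ*sin(4*θ)/4 + θ*cos(4*θ)/8 - sin(4*θ)/32 - cos(4*θ)/16; evaluating from 0 to pi: ∫_{0}^{pi} (θ**2 - θ) cos(4*θ) dθ = (-1/16 + pi/8) - (-1/16) = pi/8.
Hence a_4 = (2/pi)·(pi/8) = 1/4.

1/4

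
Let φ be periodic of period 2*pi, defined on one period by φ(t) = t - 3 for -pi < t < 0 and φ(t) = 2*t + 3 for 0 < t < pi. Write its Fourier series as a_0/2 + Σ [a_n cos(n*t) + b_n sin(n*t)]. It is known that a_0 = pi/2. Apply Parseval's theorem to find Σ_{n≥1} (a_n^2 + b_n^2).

37*pi**2/24 + 18 + 9*pi

Parseval: a_0^2/2 + Σ_{n≥1} (a_n^2+b_n^2) = 1/pi ∫_{-pi}^{pi} φ(t)^2 dt = 5*pi**2/3 + 18 + 9*pi.
Subtract a_0^2/2 = pi**2/8: Σ (a_n^2+b_n^2) = 37*pi**2/24 + 18 + 9*pi.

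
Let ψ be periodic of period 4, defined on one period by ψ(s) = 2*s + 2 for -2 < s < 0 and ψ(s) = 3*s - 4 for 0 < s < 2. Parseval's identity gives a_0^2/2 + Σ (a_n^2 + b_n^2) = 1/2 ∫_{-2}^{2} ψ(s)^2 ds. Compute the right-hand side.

16/3

1/2 ∫_{-2}^{2} ψ(s)^2 ds = 1/2 · (32/3) = 16/3.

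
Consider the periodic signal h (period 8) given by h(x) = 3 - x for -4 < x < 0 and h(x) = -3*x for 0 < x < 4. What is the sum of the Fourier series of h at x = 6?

5

x = 6 differs from x = -2 by 1 full period(s), and the series is 8-periodic.
h is continuous at x = -2 with value 5, so the series converges to 5 there.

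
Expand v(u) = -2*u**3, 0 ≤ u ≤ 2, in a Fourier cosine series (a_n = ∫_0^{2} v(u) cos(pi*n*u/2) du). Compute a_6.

a_6 = ∫_0^{2} (-2*u**3) cos(3*pi*u) du.
Integrating by parts three times (tabular method), an antiderivative of (-2*u**3) cos(3*pi*u) is -2*u**3*sin(3*pi*u)/(3*pi) - 2*u**2*cos(3*pi*u)/(3*pi**2) + 4*u*sin(3*pi*u)/(9*pi**3) + 4*cos(3*pi*u)/(27*pi**4); evaluating from 0 to 2: ∫_{0}^{2} (-2*u**3) cos(3*pi*u) du = (4*(1 - 18*pi**2)/(27*pi**4)) - (4/(27*pi**4)) = -8/(3*pi**2).
Hence a_6 = -8/(3*pi**2).

-8/(3*pi**2)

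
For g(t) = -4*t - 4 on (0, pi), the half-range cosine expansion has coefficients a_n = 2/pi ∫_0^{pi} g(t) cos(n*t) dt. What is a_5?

16/(25*pi)

a_5 = 2/pi ∫_0^{pi} (-4*t - 4) cos(5*t) dt.
Integrating by parts (boundary term plus one more integral), an antiderivative of (-4*t - 4) cos(5*t) is -4*t*sin(5*t)/5 - 4*sin(5*t)/5 - 4*cos(5*t)/25; evaluating from 0 to pi: ∫_{0}^{pi} (-4*t - 4) cos(5*t) dt = (4/25) - (-4/25) = 8/25.
Hence a_5 = (2/pi)·(8/25) = 16/(25*pi).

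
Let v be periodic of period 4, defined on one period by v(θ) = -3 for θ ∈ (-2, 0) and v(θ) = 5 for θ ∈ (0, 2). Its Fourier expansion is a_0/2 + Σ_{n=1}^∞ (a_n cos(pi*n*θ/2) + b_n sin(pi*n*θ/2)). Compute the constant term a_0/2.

a_0 = 1/2 ∫_{-2}^{2} v(θ) dθ = 1/2 · (4) = 2.
So the constant term a_0/2 = 1.

1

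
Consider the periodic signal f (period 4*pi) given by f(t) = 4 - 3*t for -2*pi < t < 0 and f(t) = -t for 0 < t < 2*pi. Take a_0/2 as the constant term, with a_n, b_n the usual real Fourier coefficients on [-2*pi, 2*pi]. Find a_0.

a_0 = (1/(2*pi)) ∫_{-2*pi}^{2*pi} f(t) dt = (1/(2*pi)) · (4*pi*(2 + pi)) = 4 + 2*pi.

4 + 2*pi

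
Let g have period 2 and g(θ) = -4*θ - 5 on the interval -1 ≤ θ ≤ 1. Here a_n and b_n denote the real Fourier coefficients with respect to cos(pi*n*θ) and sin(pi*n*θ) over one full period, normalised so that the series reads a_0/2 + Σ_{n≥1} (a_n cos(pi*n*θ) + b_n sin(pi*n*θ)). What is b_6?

4/(3*pi)

b_6 = ∫_{-1}^{1} g(θ) sin(6*pi*θ) dθ.
Integrating by parts (boundary term plus one more integral), an antiderivative of (-4*θ - 5) sin(6*pi*θ) is 2*θ*cos(6*pi*θ)/(3*pi) - sin(6*pi*θ)/(9*pi**2) + 5*cos(6*pi*θ)/(6*pi); evaluating from -1 to 1: ∫_{-1}^{1} (-4*θ - 5) sin(6*pi*θ) dθ = (3/(2*pi)) - (1/(6*pi)) = 4/(3*pi).
Hence b_6 = 4/(3*pi).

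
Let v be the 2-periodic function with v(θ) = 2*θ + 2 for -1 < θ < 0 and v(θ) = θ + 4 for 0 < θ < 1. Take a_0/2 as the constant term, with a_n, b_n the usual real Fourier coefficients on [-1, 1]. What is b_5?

b_5 = ∫_{-1}^{1} v(θ) sin(5*pi*θ) dθ.
Split the integral at the breakpoints.
Integrating by parts (boundary term plus one more integral), an antiderivative of (2*θ + 2) sin(5*pi*θ) is -2*θ*cos(5*pi*θ)/(5*pi) + 2*sin(5*pi*θ)/(25*pi**2) - 2*cos(5*pi*θ)/(5*pi); evaluating from -1 to 0: ∫_{-1}^{0} (2*θ + 2) sin(5*pi*θ) dθ = (-2/(5*pi)) - (0) = -2/(5*pi).
Integrating by parts (boundary term plus one more integral), an antiderivative of (θ + 4) sin(5*pi*θ) is -θ*cos(5*pi*θ)/(5*pi) + sin(5*pi*θ)/(25*pi**2) - 4*cos(5*pi*θ)/(5*pi); evaluating from 0 to 1: ∫_{0}^{1} (θ + 4) sin(5*pi*θ) dθ = (1/pi) - (-4/(5*pi)) = 9/(5*pi).
Summing the pieces gives b_5 = 7/(5*pi).

7/(5*pi)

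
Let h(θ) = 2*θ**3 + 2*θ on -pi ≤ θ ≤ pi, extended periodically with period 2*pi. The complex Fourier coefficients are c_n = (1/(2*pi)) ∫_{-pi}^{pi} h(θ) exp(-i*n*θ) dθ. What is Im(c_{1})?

10 - 2*pi**2

Since h is real-valued, Im(c_{1}) = -(1/(2*pi)) ∫_{-pi}^{pi} h(θ) sin(θ) dθ = -b_{1}/2.
h is odd and sin(θ) is odd, so the integrand is even: ∫_{-pi}^{pi} h(θ) sin(θ) dθ = 2∫_0^{pi} h(θ) sin(θ) dθ.
Integrating by parts three times (tabular method), an antiderivative of (2*θ**3 + 2*θ) sin(θ) is -2*θ**3*cos(θ) + 6*θ**2*sin(θ) + 10*θ*cos(θ) - 10*sin(θ); evaluating from 0 to pi: ∫_{0}^{pi} (2*θ**3 + 2*θ) sin(θ) dθ = (2*pi*(-5 + pi**2)) - (0) = 2*pi*(-5 + pi**2).
So ∫_{-pi}^{pi} h(θ) sin(θ) dθ = 4*pi*(-5 + pi**2).
Hence Im(c_{1}) = (-1/(2*pi))·(4*pi*(-5 + pi**2)) = 10 - 2*pi**2.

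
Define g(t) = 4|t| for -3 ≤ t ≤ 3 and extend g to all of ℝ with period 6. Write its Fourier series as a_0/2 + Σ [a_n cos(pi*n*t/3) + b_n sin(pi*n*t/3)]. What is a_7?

-48/(49*pi**2)

a_7 = 1/3 ∫_{-3}^{3} g(t) cos(7*pi*t/3) dt.
g is even and cos(7*pi*t/3) is even, so the integrand is even and a_7 = 2/3 ∫_0^{3} g(t) cos(7*pi*t/3) dt.
Integrating by parts (boundary term plus one more integral), an antiderivative of (4*t) cos(7*pi*t/3) is 12*t*sin(7*pi*t/3)/(7*pi) + 36*cos(7*pi*t/3)/(49*pi**2); evaluating from 0 to 3: ∫_{0}^{3} (4*t) cos(7*pi*t/3) dt = (-36/(49*pi**2)) - (36/(49*pi**2)) = -72/(49*pi**2).
Hence a_7 = (2/3)·(-72/(49*pi**2)) = -48/(49*pi**2).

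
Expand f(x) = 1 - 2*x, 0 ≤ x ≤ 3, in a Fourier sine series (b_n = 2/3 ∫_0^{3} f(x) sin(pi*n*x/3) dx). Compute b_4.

b_4 = 2/3 ∫_0^{3} (1 - 2*x) sin(4*pi*x/3) dx.
Integrating by parts (boundary term plus one more integral), an antiderivative of (1 - 2*x) sin(4*pi*x/3) is 3*x*cos(4*pi*x/3)/(2*pi) - 9*sin(4*pi*x/3)/(8*pi**2) - 3*cos(4*pi*x/3)/(4*pi); evaluating from 0 to 3: ∫_{0}^{3} (1 - 2*x) sin(4*pi*x/3) dx = (15/(4*pi)) - (-3/(4*pi)) = 9/(2*pi).
Hence b_4 = (2/3)·(9/(2*pi)) = 3/pi.

3/pi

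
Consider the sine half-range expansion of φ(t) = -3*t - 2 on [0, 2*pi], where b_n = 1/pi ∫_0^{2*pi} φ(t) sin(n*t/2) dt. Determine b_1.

b_1 = 1/pi ∫_0^{2*pi} (-3*t - 2) sin(t/2) dt.
Integrating by parts (boundary term plus one more integral), an antiderivative of (-3*t - 2) sin(t/2) is 6*t*cos(t/2) - 12*sin(t/2) + 4*cos(t/2); evaluating from 0 to 2*pi: ∫_{0}^{2*pi} (-3*t - 2) sin(t/2) dt = (-12*pi - 4) - (4) = -12*pi - 8.
Hence b_1 = (1/pi)·(-12*pi - 8) = -12 - 8/pi.

-12 - 8/pi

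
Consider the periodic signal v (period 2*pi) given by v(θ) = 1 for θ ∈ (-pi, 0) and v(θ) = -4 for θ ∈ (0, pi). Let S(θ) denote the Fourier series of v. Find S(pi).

At θ = pi the one-sided limits are v(pi^-) = -4 and v(pi^+) = 1.
By Dirichlet's theorem the series converges to their average, [(-4) + (1)]/2 = -3/2.

-3/2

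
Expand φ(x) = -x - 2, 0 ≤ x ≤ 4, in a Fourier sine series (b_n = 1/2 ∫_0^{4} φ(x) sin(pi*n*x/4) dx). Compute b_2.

b_2 = 1/2 ∫_0^{4} (-x - 2) sin(pi*x/2) dx.
Integrating by parts (boundary term plus one more integral), an antiderivative of (-x - 2) sin(pi*x/2) is 2*x*cos(pi*x/2)/pi - 4*sin(pi*x/2)/pi**2 + 4*cos(pi*x/2)/pi; evaluating from 0 to 4: ∫_{0}^{4} (-x - 2) sin(pi*x/2) dx = (12/pi) - (4/pi) = 8/pi.
Hence b_2 = (1/2)·(8/pi) = 4/pi.

4/pi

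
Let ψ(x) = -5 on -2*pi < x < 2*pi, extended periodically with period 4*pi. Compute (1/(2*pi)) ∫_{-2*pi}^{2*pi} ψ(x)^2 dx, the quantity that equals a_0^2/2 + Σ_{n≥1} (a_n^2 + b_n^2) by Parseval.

50

(1/(2*pi)) ∫_{-2*pi}^{2*pi} ψ(x)^2 dx = (1/(2*pi)) · (100*pi) = 50.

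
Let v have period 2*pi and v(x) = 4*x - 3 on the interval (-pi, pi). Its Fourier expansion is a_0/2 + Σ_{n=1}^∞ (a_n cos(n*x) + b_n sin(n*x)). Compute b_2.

b_2 = 1/pi ∫_{-pi}^{pi} v(x) sin(2*x) dx.
Integrating by parts (boundary term plus one more integral), an antiderivative of (4*x - 3) sin(2*x) is -2*x*cos(2*x) + sin(2*x) + 3*cos(2*x)/2; evaluating from -pi to pi: ∫_{-pi}^{pi} (4*x - 3) sin(2*x) dx = (3/2 - 2*pi) - (3/2 + 2*pi) = -4*pi.
Hence b_2 = (1/pi)·(-4*pi) = -4.

-4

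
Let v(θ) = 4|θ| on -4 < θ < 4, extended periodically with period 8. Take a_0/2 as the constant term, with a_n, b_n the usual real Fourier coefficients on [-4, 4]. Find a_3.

-64/(9*pi**2)

a_3 = 1/4 ∫_{-4}^{4} v(θ) cos(3*pi*θ/4) dθ.
v is even and cos(3*pi*θ/4) is even, so the integrand is even and a_3 = 1/2 ∫_0^{4} v(θ) cos(3*pi*θ/4) dθ.
Integrating by parts (boundary term plus one more integral), an antiderivative of (4*θ) cos(3*pi*θ/4) is 16*θ*sin(3*pi*θ/4)/(3*pi) + 64*cos(3*pi*θ/4)/(9*pi**2); evaluating from 0 to 4: ∫_{0}^{4} (4*θ) cos(3*pi*θ/4) dθ = (-64/(9*pi**2)) - (64/(9*pi**2)) = -128/(9*pi**2).
Hence a_3 = (1/2)·(-128/(9*pi**2)) = -64/(9*pi**2).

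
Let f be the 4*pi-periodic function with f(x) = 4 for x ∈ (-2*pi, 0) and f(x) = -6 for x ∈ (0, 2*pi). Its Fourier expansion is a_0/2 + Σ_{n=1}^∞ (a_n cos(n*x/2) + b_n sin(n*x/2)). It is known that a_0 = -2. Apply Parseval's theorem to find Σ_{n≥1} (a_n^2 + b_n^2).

50

Parseval: a_0^2/2 + Σ_{n≥1} (a_n^2+b_n^2) = (1/(2*pi)) ∫_{-2*pi}^{2*pi} f(x)^2 dx = 52.
Subtract a_0^2/2 = 2: Σ (a_n^2+b_n^2) = 50.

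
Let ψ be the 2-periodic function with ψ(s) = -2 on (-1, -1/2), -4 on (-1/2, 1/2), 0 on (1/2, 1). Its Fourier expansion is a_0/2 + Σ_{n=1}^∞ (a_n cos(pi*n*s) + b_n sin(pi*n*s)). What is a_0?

-5

a_0 = ∫_{-1}^{1} ψ(s) ds = -5.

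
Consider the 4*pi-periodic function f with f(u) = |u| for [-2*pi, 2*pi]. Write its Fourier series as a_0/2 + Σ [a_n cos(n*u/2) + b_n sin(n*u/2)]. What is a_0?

2*pi

a_0 = (1/(2*pi)) ∫_{-2*pi}^{2*pi} f(u) du = (1/(2*pi)) · (4*pi**2) = 2*pi.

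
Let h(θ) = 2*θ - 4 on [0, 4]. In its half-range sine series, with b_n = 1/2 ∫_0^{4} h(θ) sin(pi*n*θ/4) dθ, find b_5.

b_5 = 1/2 ∫_0^{4} (2*θ - 4) sin(5*pi*θ/4) dθ.
Integrating by parts (boundary term plus one more integral), an antiderivative of (2*θ - 4) sin(5*pi*θ/4) is -8*θ*cos(5*pi*θ/4)/(5*pi) + 32*sin(5*pi*θ/4)/(25*pi**2) + 16*cos(5*pi*θ/4)/(5*pi); evaluating from 0 to 4: ∫_{0}^{4} (2*θ - 4) sin(5*pi*θ/4) dθ = (16/(5*pi)) - (16/(5*pi)) = 0.
Hence b_5 = (1/2)·(0) = 0.

0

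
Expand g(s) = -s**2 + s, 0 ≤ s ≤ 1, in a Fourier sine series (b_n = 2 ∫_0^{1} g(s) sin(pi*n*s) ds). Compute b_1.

8/pi**3

b_1 = 2 ∫_0^{1} (-s**2 + s) sin(pi*s) ds.
Integrating by parts twice (tabular method), an antiderivative of (-s**2 + s) sin(pi*s) is s**2*cos(pi*s)/pi - 2*s*sin(pi*s)/pi**2 - s*cos(pi*s)/pi + sin(pi*s)/pi**2 - 2*cos(pi*s)/pi**3; evaluating from 0 to 1: ∫_{0}^{1} (-s**2 + s) sin(pi*s) ds = (2/pi**3) - (-2/pi**3) = 4/pi**3.
Hence b_1 = 2·(4/pi**3) = 8/pi**3.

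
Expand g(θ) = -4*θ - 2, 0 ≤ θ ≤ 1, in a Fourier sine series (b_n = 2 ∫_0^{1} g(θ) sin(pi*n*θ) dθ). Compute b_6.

4/(3*pi)

b_6 = 2 ∫_0^{1} (-4*θ - 2) sin(6*pi*θ) dθ.
Integrating by parts (boundary term plus one more integral), an antiderivative of (-4*θ - 2) sin(6*pi*θ) is 2*θ*cos(6*pi*θ)/(3*pi) - sin(6*pi*θ)/(9*pi**2) + cos(6*pi*θ)/(3*pi); evaluating from 0 to 1: ∫_{0}^{1} (-4*θ - 2) sin(6*pi*θ) dθ = (1/pi) - (1/(3*pi)) = 2/(3*pi).
Hence b_6 = 2·(2/(3*pi)) = 4/(3*pi).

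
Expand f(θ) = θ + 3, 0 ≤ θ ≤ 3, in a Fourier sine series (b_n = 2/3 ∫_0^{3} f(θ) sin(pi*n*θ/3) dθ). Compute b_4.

b_4 = 2/3 ∫_0^{3} (θ + 3) sin(4*pi*θ/3) dθ.
Integrating by parts (boundary term plus one more integral), an antiderivative of (θ + 3) sin(4*pi*θ/3) is -3*θ*cos(4*pi*θ/3)/(4*pi) + 9*sin(4*pi*θ/3)/(16*pi**2) - 9*cos(4*pi*θ/3)/(4*pi); evaluating from 0 to 3: ∫_{0}^{3} (θ + 3) sin(4*pi*θ/3) dθ = (-9/(2*pi)) - (-9/(4*pi)) = -9/(4*pi).
Hence b_4 = (2/3)·(-9/(4*pi)) = -3/(2*pi).

-3/(2*pi)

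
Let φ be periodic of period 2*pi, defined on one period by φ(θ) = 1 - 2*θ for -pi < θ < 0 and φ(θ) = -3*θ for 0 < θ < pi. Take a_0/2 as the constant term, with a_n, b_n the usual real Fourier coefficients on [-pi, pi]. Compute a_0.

a_0 = 1/pi ∫_{-pi}^{pi} φ(θ) dθ = 1/pi · (pi*(2 - pi)/2) = 1 - pi/2.

1 - pi/2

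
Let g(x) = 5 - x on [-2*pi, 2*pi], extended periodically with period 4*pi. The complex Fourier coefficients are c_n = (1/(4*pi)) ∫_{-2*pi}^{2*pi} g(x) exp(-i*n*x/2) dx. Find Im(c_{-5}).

Since g is real-valued, Im(c_{-5}) = -(1/(4*pi)) ∫_{-2*pi}^{2*pi} g(x) sin(-5*x/2) dx = b_{5}/2.
Integrating by parts (boundary term plus one more integral), an antiderivative of (5 - x) sin(-5*x/2) is -2*x*cos(5*x/2)/5 + 4*sin(5*x/2)/25 + 2*cos(5*x/2); evaluating from -2*pi to 2*pi: ∫_{-2*pi}^{2*pi} (5 - x) sin(-5*x/2) dx = (-2 + 4*pi/5) - (-4*pi/5 - 2) = 8*pi/5.
Hence Im(c_{-5}) = (-1/(4*pi))·(8*pi/5) = -2/5.

-2/5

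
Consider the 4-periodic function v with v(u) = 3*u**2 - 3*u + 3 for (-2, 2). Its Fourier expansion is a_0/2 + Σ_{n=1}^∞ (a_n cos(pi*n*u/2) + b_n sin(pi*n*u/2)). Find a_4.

a_4 = 1/2 ∫_{-2}^{2} v(u) cos(2*pi*u) du.
Integrating by parts twice (tabular method), an antiderivative of (3*u**2 - 3*u + 3) cos(2*pi*u) is 3*u**2*sin(2*pi*u)/(2*pi) - 3*u*sin(2*pi*u)/(2*pi) + 3*u*cos(2*pi*u)/(2*pi**2) - 3*sin(2*pi*u)/(4*pi**3) + 3*sin(2*pi*u)/(2*pi) - 3*cos(2*pi*u)/(4*pi**2); evaluating from -2 to 2: ∫_{-2}^{2} (3*u**2 - 3*u + 3) cos(2*pi*u) du = (9/(4*pi**2)) - (-15/(4*pi**2)) = 6/pi**2.
Hence a_4 = (1/2)·(6/pi**2) = 3/pi**2.

3/pi**2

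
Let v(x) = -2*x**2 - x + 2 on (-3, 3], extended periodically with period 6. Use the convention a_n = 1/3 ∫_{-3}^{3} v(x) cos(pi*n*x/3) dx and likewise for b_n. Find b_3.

-2/pi

b_3 = 1/3 ∫_{-3}^{3} v(x) sin(pi*x) dx.
Integrating by parts twice (tabular method), an antiderivative of (-2*x**2 - x + 2) sin(pi*x) is 2*x**2*cos(pi*x)/pi - 4*x*sin(pi*x)/pi**2 + x*cos(pi*x)/pi - sin(pi*x)/pi**2 - 2*cos(pi*x)/pi - 4*cos(pi*x)/pi**3; evaluating from -3 to 3: ∫_{-3}^{3} (-2*x**2 - x + 2) sin(pi*x) dx = (-19/pi + 4/pi**3) - (-13/pi + 4/pi**3) = -6/pi.
Hence b_3 = (1/3)·(-6/pi) = -2/pi.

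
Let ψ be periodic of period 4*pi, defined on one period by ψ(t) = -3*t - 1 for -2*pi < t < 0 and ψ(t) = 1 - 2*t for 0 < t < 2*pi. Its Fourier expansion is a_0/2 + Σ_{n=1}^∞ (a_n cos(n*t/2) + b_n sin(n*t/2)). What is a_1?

a_1 = (1/(2*pi)) ∫_{-2*pi}^{2*pi} ψ(t) cos(t/2) dt.
Split the integral at the breakpoints.
Integrating by parts (boundary term plus one more integral), an antiderivative of (-3*t - 1) cos(t/2) is -6*t*sin(t/2) - 2*sin(t/2) - 12*cos(t/2); evaluating from -2*pi to 0: ∫_{-2*pi}^{0} (-3*t - 1) cos(t/2) dt = (-12) - (12) = -24.
Integrating by parts (boundary term plus one more integral), an antiderivative of (1 - 2*t) cos(t/2) is -4*t*sin(t/2) + 2*sin(t/2) - 8*cos(t/2); evaluating from 0 to 2*pi: ∫_{0}^{2*pi} (1 - 2*t) cos(t/2) dt = (8) - (-8) = 16.
Summing the pieces and multiplying by (1/(2*pi)) gives a_1 = -4/pi.

-4/pi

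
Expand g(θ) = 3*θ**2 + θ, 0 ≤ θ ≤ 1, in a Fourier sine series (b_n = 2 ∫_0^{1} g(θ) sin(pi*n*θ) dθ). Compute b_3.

8*(-1 + 3*pi**2)/(9*pi**3)

b_3 = 2 ∫_0^{1} (3*θ**2 + θ) sin(3*pi*θ) dθ.
Integrating by parts twice (tabular method), an antiderivative of (3*θ**2 + θ) sin(3*pi*θ) is -θ**2*cos(3*pi*θ)/pi + 2*θ*sin(3*pi*θ)/(3*pi**2) - θ*cos(3*pi*θ)/(3*pi) + sin(3*pi*θ)/(9*pi**2) + 2*cos(3*pi*θ)/(9*pi**3); evaluating from 0 to 1: ∫_{0}^{1} (3*θ**2 + θ) sin(3*pi*θ) dθ = (2*(-1 + 6*pi**2)/(9*pi**3)) - (2/(9*pi**3)) = 4*(-1 + 3*pi**2)/(9*pi**3).
Hence b_3 = 2·(4*(-1 + 3*pi**2)/(9*pi**3)) = 8*(-1 + 3*pi**2)/(9*pi**3).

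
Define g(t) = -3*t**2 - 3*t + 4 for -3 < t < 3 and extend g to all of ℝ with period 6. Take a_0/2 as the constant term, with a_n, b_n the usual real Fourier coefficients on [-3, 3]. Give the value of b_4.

b_4 = 1/3 ∫_{-3}^{3} g(t) sin(4*pi*t/3) dt.
Integrating by parts twice (tabular method), an antiderivative of (-3*t**2 - 3*t + 4) sin(4*pi*t/3) is 9*t**2*cos(4*pi*t/3)/(4*pi) - 27*t*sin(4*pi*t/3)/(8*pi**2) + 9*t*cos(4*pi*t/3)/(4*pi) - 27*sin(4*pi*t/3)/(16*pi**2) - 3*cos(4*pi*t/3)/pi - 81*cos(4*pi*t/3)/(32*pi**3); evaluating from -3 to 3: ∫_{-3}^{3} (-3*t**2 - 3*t + 4) sin(4*pi*t/3) dt = (-81/(32*pi**3) + 24/pi) - (3*(-27 + 112*pi**2)/(32*pi**3)) = 27/(2*pi).
Hence b_4 = (1/3)·(27/(2*pi)) = 9/(2*pi).

9/(2*pi)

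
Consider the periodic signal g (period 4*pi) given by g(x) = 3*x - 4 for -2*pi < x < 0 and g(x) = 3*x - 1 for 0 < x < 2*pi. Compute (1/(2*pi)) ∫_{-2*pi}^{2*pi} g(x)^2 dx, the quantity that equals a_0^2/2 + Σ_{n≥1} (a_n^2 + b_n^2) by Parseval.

17 + 18*pi + 24*pi**2

(1/(2*pi)) ∫_{-2*pi}^{2*pi} g(x)^2 dx = (1/(2*pi)) · (2*pi*(17 + 18*pi + 24*pi**2)) = 17 + 18*pi + 24*pi**2.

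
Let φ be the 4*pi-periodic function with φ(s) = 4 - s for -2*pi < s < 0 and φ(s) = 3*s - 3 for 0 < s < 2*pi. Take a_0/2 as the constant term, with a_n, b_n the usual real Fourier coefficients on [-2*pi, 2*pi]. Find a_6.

a_6 = (1/(2*pi)) ∫_{-2*pi}^{2*pi} φ(s) cos(3*s) ds.
Split the integral at the breakpoints.
Integrating by parts (boundary term plus one more integral), an antiderivative of (4 - s) cos(3*s) is -s*sin(3*s)/3 + 4*sin(3*s)/3 - cos(3*s)/9; evaluating from -2*pi to 0: ∫_{-2*pi}^{0} (4 - s) cos(3*s) ds = (-1/9) - (-1/9) = 0.
Integrating by parts (boundary term plus one more integral), an antiderivative of (3*s - 3) cos(3*s) is s*sin(3*s) - sin(3*s) + cos(3*s)/3; evaluating from 0 to 2*pi: ∫_{0}^{2*pi} (3*s - 3) cos(3*s) ds = (1/3) - (1/3) = 0.
Summing the pieces and multiplying by (1/(2*pi)) gives a_6 = 0.

0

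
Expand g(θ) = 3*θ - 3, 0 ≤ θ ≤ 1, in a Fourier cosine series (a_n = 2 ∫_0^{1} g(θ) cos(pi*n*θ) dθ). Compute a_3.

a_3 = 2 ∫_0^{1} (3*θ - 3) cos(3*pi*θ) dθ.
Integrating by parts (boundary term plus one more integral), an antiderivative of (3*θ - 3) cos(3*pi*θ) is θ*sin(3*pi*θ)/pi - sin(3*pi*θ)/pi + cos(3*pi*θ)/(3*pi**2); evaluating from 0 to 1: ∫_{0}^{1} (3*θ - 3) cos(3*pi*θ) dθ = (-1/(3*pi**2)) - (1/(3*pi**2)) = -2/(3*pi**2).
Hence a_3 = 2·(-2/(3*pi**2)) = -4/(3*pi**2).

-4/(3*pi**2)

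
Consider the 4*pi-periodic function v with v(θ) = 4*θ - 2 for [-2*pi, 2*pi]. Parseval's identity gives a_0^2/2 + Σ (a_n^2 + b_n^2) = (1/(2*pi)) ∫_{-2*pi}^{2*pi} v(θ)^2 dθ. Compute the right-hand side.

8 + 128*pi**2/3

(1/(2*pi)) ∫_{-2*pi}^{2*pi} v(θ)^2 dθ = (1/(2*pi)) · (16*pi + 256*pi**3/3) = 8 + 128*pi**2/3.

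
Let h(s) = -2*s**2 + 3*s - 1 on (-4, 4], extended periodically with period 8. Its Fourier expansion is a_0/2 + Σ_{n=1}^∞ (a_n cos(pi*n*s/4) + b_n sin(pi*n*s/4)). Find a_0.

-70/3

a_0 = 1/4 ∫_{-4}^{4} h(s) ds = 1/4 · (-280/3) = -70/3.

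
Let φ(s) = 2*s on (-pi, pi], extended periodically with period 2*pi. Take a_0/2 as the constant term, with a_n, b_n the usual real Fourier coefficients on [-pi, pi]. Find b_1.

b_1 = 1/pi ∫_{-pi}^{pi} φ(s) sin(s) ds.
φ is odd and sin(s) is odd, so the integrand is even and b_1 = 2/pi ∫_0^{pi} φ(s) sin(s) ds.
Integrating by parts (boundary term plus one more integral), an antiderivative of (2*s) sin(s) is -2*s*cos(s) + 2*sin(s); evaluating from 0 to pi: ∫_{0}^{pi} (2*s) sin(s) ds = (2*pi) - (0) = 2*pi.
Hence b_1 = (2/pi)·(2*pi) = 4.

4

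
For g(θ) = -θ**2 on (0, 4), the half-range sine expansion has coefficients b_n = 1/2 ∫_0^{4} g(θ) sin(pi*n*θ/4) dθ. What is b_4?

b_4 = 1/2 ∫_0^{4} (-θ**2) sin(pi*θ) dθ.
Integrating by parts twice (tabular method), an antiderivative of (-θ**2) sin(pi*θ) is θ**2*cos(pi*θ)/pi - 2*θ*sin(pi*θ)/pi**2 - 2*cos(pi*θ)/pi**3; evaluating from 0 to 4: ∫_{0}^{4} (-θ**2) sin(pi*θ) dθ = (-2/pi**3 + 16/pi) - (-2/pi**3) = 16/pi.
Hence b_4 = (1/2)·(16/pi) = 8/pi.

8/pi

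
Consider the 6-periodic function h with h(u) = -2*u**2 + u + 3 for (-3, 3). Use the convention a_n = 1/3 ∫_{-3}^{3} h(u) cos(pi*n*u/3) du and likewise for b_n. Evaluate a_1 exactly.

a_1 = 1/3 ∫_{-3}^{3} h(u) cos(pi*u/3) du.
Integrating by parts twice (tabular method), an antiderivative of (-2*u**2 + u + 3) cos(pi*u/3) is -6*u**2*sin(pi*u/3)/pi + 3*u*sin(pi*u/3)/pi - 36*u*cos(pi*u/3)/pi**2 + 9*sin(pi*u/3)/pi + 108*sin(pi*u/3)/pi**3 + 9*cos(pi*u/3)/pi**2; evaluating from -3 to 3: ∫_{-3}^{3} (-2*u**2 + u + 3) cos(pi*u/3) du = (99/pi**2) - (-117/pi**2) = 216/pi**2.
Hence a_1 = (1/3)·(216/pi**2) = 72/pi**2.

72/pi**2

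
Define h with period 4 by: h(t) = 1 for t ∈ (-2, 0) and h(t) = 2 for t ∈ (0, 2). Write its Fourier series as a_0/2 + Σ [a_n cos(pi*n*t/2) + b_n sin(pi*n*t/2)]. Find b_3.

b_3 = 1/2 ∫_{-2}^{2} h(t) sin(3*pi*t/2) dt.
Split the integral at the breakpoints.
Directly, an antiderivative of (1) sin(3*pi*t/2) is -2*cos(3*pi*t/2)/(3*pi); evaluating from -2 to 0: ∫_{-2}^{0} (1) sin(3*pi*t/2) dt = (-2/(3*pi)) - (2/(3*pi)) = -4/(3*pi).
Directly, an antiderivative of (2) sin(3*pi*t/2) is -4*cos(3*pi*t/2)/(3*pi); evaluating from 0 to 2: ∫_{0}^{2} (2) sin(3*pi*t/2) dt = (4/(3*pi)) - (-4/(3*pi)) = 8/(3*pi).
Summing the pieces and multiplying by (1/2) gives b_3 = 2/(3*pi).

2/(3*pi)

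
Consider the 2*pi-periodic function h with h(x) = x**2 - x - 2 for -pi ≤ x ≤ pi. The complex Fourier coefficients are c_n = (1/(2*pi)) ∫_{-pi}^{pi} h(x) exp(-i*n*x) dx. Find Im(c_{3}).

Since h is real-valued, Im(c_{3}) = -(1/(2*pi)) ∫_{-pi}^{pi} h(x) sin(3*x) dx = -b_{3}/2.
Integrating by parts twice (tabular method), an antiderivative of (x**2 - x - 2) sin(3*x) is -x**2*cos(3*x)/3 + 2*x*sin(3*x)/9 + x*cos(3*x)/3 - sin(3*x)/9 + 20*cos(3*x)/27; evaluating from -pi to pi: ∫_{-pi}^{pi} (x**2 - x - 2) sin(3*x) dx = (-pi/3 - 20/27 + pi**2/3) - (-20/27 + pi/3 + pi**2/3) = -2*pi/3.
Hence Im(c_{3}) = (-1/(2*pi))·(-2*pi/3) = 1/3.

1/3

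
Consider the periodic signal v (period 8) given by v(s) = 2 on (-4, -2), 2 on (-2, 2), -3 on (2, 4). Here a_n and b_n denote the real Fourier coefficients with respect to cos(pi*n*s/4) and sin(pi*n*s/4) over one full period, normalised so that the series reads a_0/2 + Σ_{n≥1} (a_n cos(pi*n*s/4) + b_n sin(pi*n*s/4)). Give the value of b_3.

-5/(3*pi)

b_3 = 1/4 ∫_{-4}^{4} v(s) sin(3*pi*s/4) ds.
Split the integral at the breakpoints.
Directly, an antiderivative of (2) sin(3*pi*s/4) is -8*cos(3*pi*s/4)/(3*pi); evaluating from -4 to -2: ∫_{-4}^{-2} (2) sin(3*pi*s/4) ds = (0) - (8/(3*pi)) = -8/(3*pi).
Directly, an antiderivative of (2) sin(3*pi*s/4) is -8*cos(3*pi*s/4)/(3*pi); evaluating from -2 to 2: ∫_{-2}^{2} (2) sin(3*pi*s/4) ds = (0) - (0) = 0.
Directly, an antiderivative of (-3) sin(3*pi*s/4) is 4*cos(3*pi*s/4)/pi; evaluating from 2 to 4: ∫_{2}^{4} (-3) sin(3*pi*s/4) ds = (-4/pi) - (0) = -4/pi.
Summing the pieces and multiplying by (1/4) gives b_3 = -5/(3*pi).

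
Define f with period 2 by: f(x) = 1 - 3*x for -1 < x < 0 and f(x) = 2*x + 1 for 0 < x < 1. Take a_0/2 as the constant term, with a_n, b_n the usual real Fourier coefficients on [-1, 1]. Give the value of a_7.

-10/(49*pi**2)

a_7 = ∫_{-1}^{1} f(x) cos(7*pi*x) dx.
Split the integral at the breakpoints.
Integrating by parts (boundary term plus one more integral), an antiderivative of (1 - 3*x) cos(7*pi*x) is -3*x*sin(7*pi*x)/(7*pi) + sin(7*pi*x)/(7*pi) - 3*cos(7*pi*x)/(49*pi**2); evaluating from -1 to 0: ∫_{-1}^{0} (1 - 3*x) cos(7*pi*x) dx = (-3/(49*pi**2)) - (3/(49*pi**2)) = -6/(49*pi**2).
Integrating by parts (boundary term plus one more integral), an antiderivative of (2*x + 1) cos(7*pi*x) is 2*x*sin(7*pi*x)/(7*pi) + sin(7*pi*x)/(7*pi) + 2*cos(7*pi*x)/(49*pi**2); evaluating from 0 to 1: ∫_{0}^{1} (2*x + 1) cos(7*pi*x) dx = (-2/(49*pi**2)) - (2/(49*pi**2)) = -4/(49*pi**2).
Summing the pieces gives a_7 = -10/(49*pi**2).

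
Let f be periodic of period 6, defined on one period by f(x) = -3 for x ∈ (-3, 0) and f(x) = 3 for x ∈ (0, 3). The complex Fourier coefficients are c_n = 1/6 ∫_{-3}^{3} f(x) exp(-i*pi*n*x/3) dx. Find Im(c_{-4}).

0

Since f is real-valued, Im(c_{-4}) = -1/6 ∫_{-3}^{3} f(x) sin(-4*pi*x/3) dx = b_{4}/2.
f is odd and sin(-4*pi*x/3) is odd, so the integrand is even: ∫_{-3}^{3} f(x) sin(-4*pi*x/3) dx = 2∫_0^{3} f(x) sin(-4*pi*x/3) dx.
Directly, an antiderivative of (3) sin(-4*pi*x/3) is 9*cos(4*pi*x/3)/(4*pi); evaluating from 0 to 3: ∫_{0}^{3} (3) sin(-4*pi*x/3) dx = (9/(4*pi)) - (9/(4*pi)) = 0.
So ∫_{-3}^{3} f(x) sin(-4*pi*x/3) dx = 0.
Hence Im(c_{-4}) = (-1/6)·(0) = 0.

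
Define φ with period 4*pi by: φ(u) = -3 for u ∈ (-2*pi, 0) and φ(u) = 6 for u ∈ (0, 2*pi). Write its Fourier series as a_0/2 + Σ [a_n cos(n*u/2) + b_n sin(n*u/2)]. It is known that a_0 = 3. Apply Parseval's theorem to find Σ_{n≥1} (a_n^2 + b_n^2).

81/2

Parseval: a_0^2/2 + Σ_{n≥1} (a_n^2+b_n^2) = (1/(2*pi)) ∫_{-2*pi}^{2*pi} φ(u)^2 du = 45.
Subtract a_0^2/2 = 9/2: Σ (a_n^2+b_n^2) = 81/2.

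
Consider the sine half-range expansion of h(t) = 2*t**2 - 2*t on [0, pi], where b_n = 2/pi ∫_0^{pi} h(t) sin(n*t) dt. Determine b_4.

b_4 = 2/pi ∫_0^{pi} (2*t**2 - 2*t) sin(4*t) dt.
Integrating by parts twice (tabular method), an antiderivative of (2*t**2 - 2*t) sin(4*t) is -t**2*cos(4*t)/2 + t*sin(4*t)/4 + t*cos(4*t)/2 - sin(4*t)/8 + cos(4*t)/16; evaluating from 0 to pi: ∫_{0}^{pi} (2*t**2 - 2*t) sin(4*t) dt = (-pi**2/2 + 1/16 + pi/2) - (1/16) = pi*(1 - pi)/2.
Hence b_4 = (2/pi)·(pi*(1 - pi)/2) = 1 - pi.

1 - pi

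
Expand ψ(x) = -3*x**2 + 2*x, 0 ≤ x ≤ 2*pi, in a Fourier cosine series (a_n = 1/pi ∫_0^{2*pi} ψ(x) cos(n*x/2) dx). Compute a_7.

a_7 = 1/pi ∫_0^{2*pi} (-3*x**2 + 2*x) cos(7*x/2) dx.
Integrating by parts twice (tabular method), an antiderivative of (-3*x**2 + 2*x) cos(7*x/2) is -6*x**2*sin(7*x/2)/7 + 4*x*sin(7*x/2)/7 - 24*x*cos(7*x/2)/49 + 48*sin(7*x/2)/343 + 8*cos(7*x/2)/49; evaluating from 0 to 2*pi: ∫_{0}^{2*pi} (-3*x**2 + 2*x) cos(7*x/2) dx = (-8/49 + 48*pi/49) - (8/49) = -16/49 + 48*pi/49.
Hence a_7 = (1/pi)·(-16/49 + 48*pi/49) = 16*(-1 + 3*pi)/(49*pi).

16*(-1 + 3*pi)/(49*pi)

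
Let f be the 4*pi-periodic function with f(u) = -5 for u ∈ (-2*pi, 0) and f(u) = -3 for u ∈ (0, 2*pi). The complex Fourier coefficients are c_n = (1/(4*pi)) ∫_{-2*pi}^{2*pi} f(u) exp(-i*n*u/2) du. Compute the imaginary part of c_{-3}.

Since f is real-valued, Im(c_{-3}) = -(1/(4*pi)) ∫_{-2*pi}^{2*pi} f(u) sin(-3*u/2) du = b_{3}/2.
Split the integral at the breakpoints.
Directly, an antiderivative of (-5) sin(-3*u/2) is -10*cos(3*u/2)/3; evaluating from -2*pi to 0: ∫_{-2*pi}^{0} (-5) sin(-3*u/2) du = (-10/3) - (10/3) = -20/3.
Directly, an antiderivative of (-3) sin(-3*u/2) is -2*cos(3*u/2); evaluating from 0 to 2*pi: ∫_{0}^{2*pi} (-3) sin(-3*u/2) du = (2) - (-2) = 4.
So ∫_{-2*pi}^{2*pi} f(u) sin(-3*u/2) du = -8/3.
Hence Im(c_{-3}) = (-1/(4*pi))·(-8/3) = 2/(3*pi).

2/(3*pi)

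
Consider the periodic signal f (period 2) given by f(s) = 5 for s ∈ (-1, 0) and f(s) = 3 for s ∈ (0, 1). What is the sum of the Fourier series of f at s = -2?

s = -2 differs from s = 0 by -1 full period(s), and the series is 2-periodic.
At s = 0 the one-sided limits are f(0^-) = 5 and f(0^+) = 3.
By Dirichlet's theorem the series converges to their average, [(5) + (3)]/2 = 4.

4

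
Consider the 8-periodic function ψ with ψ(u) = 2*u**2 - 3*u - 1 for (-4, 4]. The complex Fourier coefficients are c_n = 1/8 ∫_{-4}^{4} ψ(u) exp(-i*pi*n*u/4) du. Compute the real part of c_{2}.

Since ψ is real-valued, Re(c_{2}) = 1/8 ∫_{-4}^{4} ψ(u) cos(pi*u/2) du = a_{2}/2.
Integrating by parts twice (tabular method), an antiderivative of (2*u**2 - 3*u - 1) cos(pi*u/2) is 4*u**2*sin(pi*u/2)/pi - 6*u*sin(pi*u/2)/pi + 16*u*cos(pi*u/2)/pi**2 - 32*sin(pi*u/2)/pi**3 - 2*sin(pi*u/2)/pi - 12*cos(pi*u/2)/pi**2; evaluating from -4 to 4: ∫_{-4}^{4} (2*u**2 - 3*u - 1) cos(pi*u/2) du = (52/pi**2) - (-76/pi**2) = 128/pi**2.
Hence Re(c_{2}) = (1/8)·(128/pi**2) = 16/pi**2.

16/pi**2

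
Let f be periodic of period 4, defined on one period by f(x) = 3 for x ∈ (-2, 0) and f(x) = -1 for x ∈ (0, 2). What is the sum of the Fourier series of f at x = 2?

x = 2 differs from x = -2 by 1 full period(s), and the series is 4-periodic.
At x = -2 the one-sided limits are f(-2^-) = -1 and f(-2^+) = 3.
By Dirichlet's theorem the series converges to their average, [(-1) + (3)]/2 = 1.

1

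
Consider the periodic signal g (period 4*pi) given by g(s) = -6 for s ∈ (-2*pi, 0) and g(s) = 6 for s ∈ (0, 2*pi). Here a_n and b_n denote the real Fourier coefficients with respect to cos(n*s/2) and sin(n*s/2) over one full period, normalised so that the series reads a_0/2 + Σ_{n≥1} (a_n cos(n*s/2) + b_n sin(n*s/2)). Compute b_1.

24/pi

b_1 = (1/(2*pi)) ∫_{-2*pi}^{2*pi} g(s) sin(s/2) ds.
g is odd and sin(s/2) is odd, so the integrand is even and b_1 = 1/pi ∫_0^{2*pi} g(s) sin(s/2) ds.
Directly, an antiderivative of (6) sin(s/2) is -12*cos(s/2); evaluating from 0 to 2*pi: ∫_{0}^{2*pi} (6) sin(s/2) ds = (12) - (-12) = 24.
Hence b_1 = (1/pi)·(24) = 24/pi.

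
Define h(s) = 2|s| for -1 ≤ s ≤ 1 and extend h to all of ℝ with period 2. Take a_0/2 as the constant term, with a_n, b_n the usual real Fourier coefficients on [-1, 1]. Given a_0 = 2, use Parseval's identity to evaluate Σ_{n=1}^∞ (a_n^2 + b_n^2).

Parseval: a_0^2/2 + Σ_{n≥1} (a_n^2+b_n^2) = ∫_{-1}^{1} h(s)^2 ds = 8/3.
Subtract a_0^2/2 = 2: Σ (a_n^2+b_n^2) = 2/3.

2/3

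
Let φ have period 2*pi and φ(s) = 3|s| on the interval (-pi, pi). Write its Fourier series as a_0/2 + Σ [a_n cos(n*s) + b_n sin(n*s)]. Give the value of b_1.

b_1 = 1/pi ∫_{-pi}^{pi} φ(s) sin(s) ds.
φ is even and sin(s) is odd, so the integrand is odd over a symmetric interval and the integral vanishes.

0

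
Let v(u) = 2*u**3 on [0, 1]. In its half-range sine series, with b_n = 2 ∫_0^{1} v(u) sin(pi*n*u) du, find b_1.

-24/pi**3 + 4/pi

b_1 = 2 ∫_0^{1} (2*u**3) sin(pi*u) du.
Integrating by parts three times (tabular method), an antiderivative of (2*u**3) sin(pi*u) is -2*u**3*cos(pi*u)/pi + 6*u**2*sin(pi*u)/pi**2 + 12*u*cos(pi*u)/pi**3 - 12*sin(pi*u)/pi**4; evaluating from 0 to 1: ∫_{0}^{1} (2*u**3) sin(pi*u) du = (-12/pi**3 + 2/pi) - (0) = -12/pi**3 + 2/pi.
Hence b_1 = 2·(-12/pi**3 + 2/pi) = -24/pi**3 + 4/pi.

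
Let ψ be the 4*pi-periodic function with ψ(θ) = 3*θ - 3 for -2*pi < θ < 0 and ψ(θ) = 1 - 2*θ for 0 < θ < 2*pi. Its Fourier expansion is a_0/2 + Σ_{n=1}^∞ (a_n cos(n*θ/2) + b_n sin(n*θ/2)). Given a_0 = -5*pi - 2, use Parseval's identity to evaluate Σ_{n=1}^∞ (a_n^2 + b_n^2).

Parseval: a_0^2/2 + Σ_{n≥1} (a_n^2+b_n^2) = (1/(2*pi)) ∫_{-2*pi}^{2*pi} ψ(θ)^2 dθ = 10 + 14*pi + 52*pi**2/3.
Subtract a_0^2/2 = (2 + 5*pi)**2/2: Σ (a_n^2+b_n^2) = 8 + 4*pi + 29*pi**2/6.

8 + 4*pi + 29*pi**2/6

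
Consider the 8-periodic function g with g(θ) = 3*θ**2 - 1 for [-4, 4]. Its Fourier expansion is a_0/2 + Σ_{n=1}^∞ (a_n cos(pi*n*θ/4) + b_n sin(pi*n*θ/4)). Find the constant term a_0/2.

a_0 = 1/4 ∫_{-4}^{4} g(θ) dθ = 1/4 · (120) = 30.
So the constant term a_0/2 = 15.

15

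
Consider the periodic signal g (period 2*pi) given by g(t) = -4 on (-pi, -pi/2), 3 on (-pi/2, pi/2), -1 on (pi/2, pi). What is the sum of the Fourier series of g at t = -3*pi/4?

g is continuous at t = -3*pi/4 with value -4, so the series converges to -4 there.

-4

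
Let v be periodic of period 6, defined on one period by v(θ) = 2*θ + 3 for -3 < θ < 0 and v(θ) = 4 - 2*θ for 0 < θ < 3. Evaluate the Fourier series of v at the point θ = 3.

-5/2

At θ = 3 the one-sided limits are v(3^-) = -2 and v(3^+) = -3.
By Dirichlet's theorem the series converges to their average, [(-2) + (-3)]/2 = -5/2.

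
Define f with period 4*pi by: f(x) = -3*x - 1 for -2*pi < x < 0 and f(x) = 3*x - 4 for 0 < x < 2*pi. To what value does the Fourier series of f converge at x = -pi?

-1 + 3*pi

f is continuous at x = -pi with value -1 + 3*pi, so the series converges to -1 + 3*pi there.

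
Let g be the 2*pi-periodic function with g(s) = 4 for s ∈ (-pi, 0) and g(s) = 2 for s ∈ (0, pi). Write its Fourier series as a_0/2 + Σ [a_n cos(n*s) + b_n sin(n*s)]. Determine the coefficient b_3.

-4/(3*pi)

b_3 = 1/pi ∫_{-pi}^{pi} g(s) sin(3*s) ds.
Split the integral at the breakpoints.
Directly, an antiderivative of (4) sin(3*s) is -4*cos(3*s)/3; evaluating from -pi to 0: ∫_{-pi}^{0} (4) sin(3*s) ds = (-4/3) - (4/3) = -8/3.
Directly, an antiderivative of (2) sin(3*s) is -2*cos(3*s)/3; evaluating from 0 to pi: ∫_{0}^{pi} (2) sin(3*s) ds = (2/3) - (-2/3) = 4/3.
Summing the pieces and multiplying by (1/pi) gives b_3 = -4/(3*pi).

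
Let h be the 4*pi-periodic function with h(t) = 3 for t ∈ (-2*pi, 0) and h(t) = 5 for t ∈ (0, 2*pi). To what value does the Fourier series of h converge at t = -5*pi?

t = -5*pi differs from t = -pi by -1 full period(s), and the series is 4*pi-periodic.
h is continuous at t = -pi with value 3, so the series converges to 3 there.

3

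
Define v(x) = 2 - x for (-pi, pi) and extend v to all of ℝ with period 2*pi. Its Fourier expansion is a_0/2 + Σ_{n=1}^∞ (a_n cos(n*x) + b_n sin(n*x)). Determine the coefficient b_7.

-2/7

b_7 = 1/pi ∫_{-pi}^{pi} v(x) sin(7*x) dx.
Integrating by parts (boundary term plus one more integral), an antiderivative of (2 - x) sin(7*x) is x*cos(7*x)/7 - sin(7*x)/49 - 2*cos(7*x)/7; evaluating from -pi to pi: ∫_{-pi}^{pi} (2 - x) sin(7*x) dx = (2/7 - pi/7) - (2/7 + pi/7) = -2*pi/7.
Hence b_7 = (1/pi)·(-2*pi/7) = -2/7.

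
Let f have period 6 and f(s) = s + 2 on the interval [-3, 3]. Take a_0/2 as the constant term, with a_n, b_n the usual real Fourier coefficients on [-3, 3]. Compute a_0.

4

a_0 = 1/3 ∫_{-3}^{3} f(s) ds = 1/3 · (12) = 4.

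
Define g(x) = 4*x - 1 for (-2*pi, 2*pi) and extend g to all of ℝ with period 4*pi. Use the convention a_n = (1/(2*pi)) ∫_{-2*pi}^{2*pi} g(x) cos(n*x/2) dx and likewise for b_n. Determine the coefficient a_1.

0

a_1 = (1/(2*pi)) ∫_{-2*pi}^{2*pi} g(x) cos(x/2) dx.
Integrating by parts (boundary term plus one more integral), an antiderivative of (4*x - 1) cos(x/2) is 8*x*sin(x/2) - 2*sin(x/2) + 16*cos(x/2); evaluating from -2*pi to 2*pi: ∫_{-2*pi}^{2*pi} (4*x - 1) cos(x/2) dx = (-16) - (-16) = 0.
Hence a_1 = (1/(2*pi))·(0) = 0.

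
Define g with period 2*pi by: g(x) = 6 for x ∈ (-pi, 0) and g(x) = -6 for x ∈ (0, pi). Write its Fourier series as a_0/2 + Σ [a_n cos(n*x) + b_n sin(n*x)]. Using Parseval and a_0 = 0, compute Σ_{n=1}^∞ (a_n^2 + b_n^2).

72

Parseval: a_0^2/2 + Σ_{n≥1} (a_n^2+b_n^2) = 1/pi ∫_{-pi}^{pi} g(x)^2 dx = 72.
Subtract a_0^2/2 = 0: Σ (a_n^2+b_n^2) = 72.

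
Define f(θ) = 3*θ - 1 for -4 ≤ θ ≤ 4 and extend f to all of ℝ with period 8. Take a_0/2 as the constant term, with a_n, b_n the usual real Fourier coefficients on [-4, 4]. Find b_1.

b_1 = 1/4 ∫_{-4}^{4} f(θ) sin(pi*θ/4) dθ.
Integrating by parts (boundary term plus one more integral), an antiderivative of (3*θ - 1) sin(pi*θ/4) is -12*θ*cos(pi*θ/4)/pi + 48*sin(pi*θ/4)/pi**2 + 4*cos(pi*θ/4)/pi; evaluating from -4 to 4: ∫_{-4}^{4} (3*θ - 1) sin(pi*θ/4) dθ = (44/pi) - (-52/pi) = 96/pi.
Hence b_1 = (1/4)·(96/pi) = 24/pi.

24/pi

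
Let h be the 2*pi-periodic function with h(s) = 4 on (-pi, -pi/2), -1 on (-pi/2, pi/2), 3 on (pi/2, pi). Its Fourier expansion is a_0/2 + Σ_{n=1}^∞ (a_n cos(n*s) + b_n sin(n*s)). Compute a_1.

-9/pi

a_1 = 1/pi ∫_{-pi}^{pi} h(s) cos(s) ds.
Split the integral at the breakpoints.
Directly, an antiderivative of (4) cos(s) is 4*sin(s); evaluating from -pi to -pi/2: ∫_{-pi}^{-pi/2} (4) cos(s) ds = (-4) - (0) = -4.
Directly, an antiderivative of (-1) cos(s) is -sin(s); evaluating from -pi/2 to pi/2: ∫_{-pi/2}^{pi/2} (-1) cos(s) ds = (-1) - (1) = -2.
Directly, an antiderivative of (3) cos(s) is 3*sin(s); evaluating from pi/2 to pi: ∫_{pi/2}^{pi} (3) cos(s) ds = (0) - (3) = -3.
Summing the pieces and multiplying by (1/pi) gives a_1 = -9/pi.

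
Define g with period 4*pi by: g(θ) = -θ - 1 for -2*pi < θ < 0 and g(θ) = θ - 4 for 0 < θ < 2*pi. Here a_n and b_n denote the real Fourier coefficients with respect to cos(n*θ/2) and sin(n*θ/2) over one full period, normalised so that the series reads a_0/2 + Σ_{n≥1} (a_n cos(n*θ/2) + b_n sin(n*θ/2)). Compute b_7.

b_7 = (1/(2*pi)) ∫_{-2*pi}^{2*pi} g(θ) sin(7*θ/2) dθ.
Split the integral at the breakpoints.
Integrating by parts (boundary term plus one more integral), an antiderivative of (-θ - 1) sin(7*θ/2) is 2*θ*cos(7*θ/2)/7 - 4*sin(7*θ/2)/49 + 2*cos(7*θ/2)/7; evaluating from -2*pi to 0: ∫_{-2*pi}^{0} (-θ - 1) sin(7*θ/2) dθ = (2/7) - (-2/7 + 4*pi/7) = 4/7 - 4*pi/7.
Integrating by parts (boundary term plus one more integral), an antiderivative of (θ - 4) sin(7*θ/2) is -2*θ*cos(7*θ/2)/7 + 4*sin(7*θ/2)/49 + 8*cos(7*θ/2)/7; evaluating from 0 to 2*pi: ∫_{0}^{2*pi} (θ - 4) sin(7*θ/2) dθ = (-8/7 + 4*pi/7) - (8/7) = -16/7 + 4*pi/7.
Summing the pieces and multiplying by (1/(2*pi)) gives b_7 = -6/(7*pi).

-6/(7*pi)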